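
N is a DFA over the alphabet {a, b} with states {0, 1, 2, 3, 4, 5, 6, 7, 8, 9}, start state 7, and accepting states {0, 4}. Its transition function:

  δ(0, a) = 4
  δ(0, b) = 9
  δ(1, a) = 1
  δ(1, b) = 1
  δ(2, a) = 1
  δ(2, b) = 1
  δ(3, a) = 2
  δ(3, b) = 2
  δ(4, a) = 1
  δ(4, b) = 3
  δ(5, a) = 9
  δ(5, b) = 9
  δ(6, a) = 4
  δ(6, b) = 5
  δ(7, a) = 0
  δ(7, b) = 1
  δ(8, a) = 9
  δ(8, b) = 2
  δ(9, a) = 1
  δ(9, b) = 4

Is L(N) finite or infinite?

finite

The useful states (reachable from 7 and able to reach an accepting state) are {0, 4, 7, 9}.
Restricted to these states the transition graph has no cycle, so every accepting path has bounded length and L is finite.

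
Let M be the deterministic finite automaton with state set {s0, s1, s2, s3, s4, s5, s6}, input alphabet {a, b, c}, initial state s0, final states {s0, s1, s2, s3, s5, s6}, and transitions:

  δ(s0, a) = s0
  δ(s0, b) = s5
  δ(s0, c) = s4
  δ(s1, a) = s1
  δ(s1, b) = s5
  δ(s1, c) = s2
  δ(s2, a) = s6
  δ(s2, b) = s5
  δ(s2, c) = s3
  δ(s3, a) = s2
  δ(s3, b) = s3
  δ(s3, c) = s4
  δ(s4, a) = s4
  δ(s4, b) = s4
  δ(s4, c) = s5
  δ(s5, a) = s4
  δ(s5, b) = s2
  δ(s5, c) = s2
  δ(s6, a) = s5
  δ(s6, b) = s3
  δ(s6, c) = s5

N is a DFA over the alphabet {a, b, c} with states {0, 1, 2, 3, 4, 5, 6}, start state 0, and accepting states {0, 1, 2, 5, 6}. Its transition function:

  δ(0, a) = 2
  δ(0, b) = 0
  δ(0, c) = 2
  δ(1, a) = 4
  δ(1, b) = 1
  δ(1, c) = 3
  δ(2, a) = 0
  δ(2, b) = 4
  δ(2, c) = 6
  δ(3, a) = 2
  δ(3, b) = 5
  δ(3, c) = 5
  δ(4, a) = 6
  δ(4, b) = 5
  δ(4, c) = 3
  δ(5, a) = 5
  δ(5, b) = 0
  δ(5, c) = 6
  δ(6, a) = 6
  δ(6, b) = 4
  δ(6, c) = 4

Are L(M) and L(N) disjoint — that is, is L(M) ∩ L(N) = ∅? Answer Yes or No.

No

The empty string ε is accepted by both M and N.
Hence L(M) ∩ L(N) ≠ ∅.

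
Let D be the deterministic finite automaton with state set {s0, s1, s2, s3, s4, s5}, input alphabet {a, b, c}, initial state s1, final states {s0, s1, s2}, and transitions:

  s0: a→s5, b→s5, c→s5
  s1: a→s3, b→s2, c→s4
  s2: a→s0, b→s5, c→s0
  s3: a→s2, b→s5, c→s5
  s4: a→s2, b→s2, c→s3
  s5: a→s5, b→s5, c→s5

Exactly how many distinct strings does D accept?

The useful subgraph on states {s0, s1, s2, s3, s4} is acyclic, so L(D) is finite; the longest accepting path visits 5 useful states, giving maximum string length 4.
Counting accepting paths from s1 by length: 1 of length 0, 1 of length 1, 5 of length 2, 7 of length 3, 2 of length 4. Total 16.

16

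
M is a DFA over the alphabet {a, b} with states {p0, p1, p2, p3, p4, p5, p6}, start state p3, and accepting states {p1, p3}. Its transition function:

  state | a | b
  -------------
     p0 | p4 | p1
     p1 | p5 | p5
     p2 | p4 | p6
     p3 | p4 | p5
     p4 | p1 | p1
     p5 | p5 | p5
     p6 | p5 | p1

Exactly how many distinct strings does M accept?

The useful subgraph on states {p1, p3, p4} is acyclic, so L(M) is finite; the longest accepting path visits 3 useful states, giving maximum string length 2.
Counting accepting paths from p3 by length: 1 of length 0, 2 of length 2. Total 3.

3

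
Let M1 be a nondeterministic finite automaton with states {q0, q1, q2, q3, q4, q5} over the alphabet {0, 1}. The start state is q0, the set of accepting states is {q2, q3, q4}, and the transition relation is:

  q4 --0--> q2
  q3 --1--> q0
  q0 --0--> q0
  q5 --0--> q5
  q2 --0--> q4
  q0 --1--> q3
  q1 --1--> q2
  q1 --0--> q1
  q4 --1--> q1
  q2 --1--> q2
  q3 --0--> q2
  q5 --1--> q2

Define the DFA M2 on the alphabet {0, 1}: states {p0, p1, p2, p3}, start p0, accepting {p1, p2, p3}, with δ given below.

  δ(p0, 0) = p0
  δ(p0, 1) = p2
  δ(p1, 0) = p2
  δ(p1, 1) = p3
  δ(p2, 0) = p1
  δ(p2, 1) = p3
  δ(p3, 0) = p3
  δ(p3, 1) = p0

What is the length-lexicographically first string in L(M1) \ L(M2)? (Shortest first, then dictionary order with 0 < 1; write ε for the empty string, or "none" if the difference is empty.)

111

The string 111 is accepted by M1 but not by M2.
No shorter string lies in the difference, and 111 is the lexicographically first length-3 string in L(M1) \ L(M2).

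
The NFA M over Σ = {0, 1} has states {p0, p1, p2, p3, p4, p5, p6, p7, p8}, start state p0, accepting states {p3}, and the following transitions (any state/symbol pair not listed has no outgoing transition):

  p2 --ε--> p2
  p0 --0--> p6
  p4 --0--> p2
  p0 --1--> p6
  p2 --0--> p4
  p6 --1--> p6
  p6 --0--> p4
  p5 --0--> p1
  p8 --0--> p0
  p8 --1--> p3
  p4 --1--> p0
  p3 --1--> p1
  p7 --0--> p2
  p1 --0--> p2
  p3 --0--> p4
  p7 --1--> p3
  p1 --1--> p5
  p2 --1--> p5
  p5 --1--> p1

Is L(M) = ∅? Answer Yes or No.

The states reachable from the start state are {p0, p1, p2, p4, p5, p6}.
None of the accepting states {p3} is reachable, so no string is accepted and L(M) = ∅.

Yes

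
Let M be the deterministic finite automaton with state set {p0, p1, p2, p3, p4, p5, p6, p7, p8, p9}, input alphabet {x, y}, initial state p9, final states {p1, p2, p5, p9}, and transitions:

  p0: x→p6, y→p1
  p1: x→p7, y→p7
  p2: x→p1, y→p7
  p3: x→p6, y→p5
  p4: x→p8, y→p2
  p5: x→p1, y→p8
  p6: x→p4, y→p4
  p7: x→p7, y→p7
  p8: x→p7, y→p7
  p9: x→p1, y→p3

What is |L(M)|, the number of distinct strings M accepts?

8

The useful subgraph on states {p1, p2, p3, p4, p5, p6, p9} is acyclic, so L(M) is finite; the longest accepting path visits 6 useful states, giving maximum string length 5.
Counting accepting paths from p9 by length: 1 of length 0, 1 of length 1, 1 of length 2, 1 of length 3, 2 of length 4, 2 of length 5. Total 8.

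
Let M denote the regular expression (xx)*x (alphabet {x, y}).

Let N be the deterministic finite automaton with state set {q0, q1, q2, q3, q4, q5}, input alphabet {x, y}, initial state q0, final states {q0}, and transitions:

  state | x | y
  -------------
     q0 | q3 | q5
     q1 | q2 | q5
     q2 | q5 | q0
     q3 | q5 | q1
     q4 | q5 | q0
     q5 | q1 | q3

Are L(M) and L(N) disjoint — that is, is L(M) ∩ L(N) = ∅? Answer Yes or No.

Converting the expression M to a DFA (subset construction, then merging equivalent states) gives the minimal DFA with states {m0, m1, m2}, start state m0, accepting states {m1} and transitions m0: x→m1, y→m2; m1: x→m0, y→m2; m2: x→m2, y→m2.
Exploring the product automaton M × N from the start pair (m0, q0), following both machines on each input symbol, reaches 13 state pairs: (m0, q0), (m1, q3), (m2, q5), (m0, q5), (m2, q1), (m2, q3), (m1, q1), (m2, q2), (m0, q2), (m2, q0), (m1, q5), (m0, q1), (m1, q2).
M accepts in {m1} and N accepts in {q0}; no reachable pair has both components accepting, so no string drives both machines to acceptance simultaneously and L(M) ∩ L(N) = ∅.
So no string is accepted by both, and the intersection is empty.

Yes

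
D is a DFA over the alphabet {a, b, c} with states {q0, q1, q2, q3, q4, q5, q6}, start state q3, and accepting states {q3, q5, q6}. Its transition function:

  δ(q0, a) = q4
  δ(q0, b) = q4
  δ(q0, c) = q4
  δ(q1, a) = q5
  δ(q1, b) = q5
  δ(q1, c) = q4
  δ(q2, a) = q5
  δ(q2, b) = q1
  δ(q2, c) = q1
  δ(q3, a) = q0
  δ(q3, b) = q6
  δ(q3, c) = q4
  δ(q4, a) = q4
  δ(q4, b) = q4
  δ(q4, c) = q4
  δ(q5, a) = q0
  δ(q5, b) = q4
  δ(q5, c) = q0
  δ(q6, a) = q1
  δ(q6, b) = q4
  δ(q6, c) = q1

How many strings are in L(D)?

6

The useful subgraph on states {q1, q3, q5, q6} is acyclic, so L(D) is finite; the longest accepting path visits 4 useful states, giving maximum string length 3.
Counting accepting paths from q3 by length: 1 of length 0, 1 of length 1, 4 of length 3. Total 6.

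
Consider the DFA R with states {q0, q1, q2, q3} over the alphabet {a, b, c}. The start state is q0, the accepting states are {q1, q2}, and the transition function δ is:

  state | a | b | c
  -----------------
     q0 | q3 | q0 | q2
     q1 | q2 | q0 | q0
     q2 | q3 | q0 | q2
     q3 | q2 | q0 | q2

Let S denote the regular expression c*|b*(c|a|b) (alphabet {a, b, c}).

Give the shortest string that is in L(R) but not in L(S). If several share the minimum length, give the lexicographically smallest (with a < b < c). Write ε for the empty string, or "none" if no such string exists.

The string aa is accepted by R but not by S.
No shorter string lies in the difference, and aa is the lexicographically first length-2 string in L(R) \ L(S).

aa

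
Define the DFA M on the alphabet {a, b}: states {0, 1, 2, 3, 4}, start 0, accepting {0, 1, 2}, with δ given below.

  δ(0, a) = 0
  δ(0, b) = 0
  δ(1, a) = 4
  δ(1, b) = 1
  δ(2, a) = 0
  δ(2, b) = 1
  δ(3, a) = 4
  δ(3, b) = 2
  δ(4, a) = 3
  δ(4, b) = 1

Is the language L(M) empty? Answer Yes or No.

The empty string ε is accepted: the run 0 ends in the accepting state 0.
Since at least one string is accepted, L(M) is not empty.

No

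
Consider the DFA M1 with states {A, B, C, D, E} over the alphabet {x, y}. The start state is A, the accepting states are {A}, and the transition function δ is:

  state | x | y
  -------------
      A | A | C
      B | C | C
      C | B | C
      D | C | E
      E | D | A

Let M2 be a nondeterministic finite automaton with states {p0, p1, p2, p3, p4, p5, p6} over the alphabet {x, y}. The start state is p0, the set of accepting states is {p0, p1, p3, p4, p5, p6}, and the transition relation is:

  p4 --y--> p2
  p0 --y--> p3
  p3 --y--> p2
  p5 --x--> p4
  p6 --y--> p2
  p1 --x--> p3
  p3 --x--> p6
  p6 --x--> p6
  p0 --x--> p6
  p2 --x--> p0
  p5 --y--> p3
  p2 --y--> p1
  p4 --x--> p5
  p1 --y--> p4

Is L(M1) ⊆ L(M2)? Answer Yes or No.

Exploring the product automaton M1 × M2 from the start pair (A, p0), following both machines on each input symbol, reaches 11 state pairs: (A, p0), (A, p6), (C, p3), (C, p2), (B, p6), (B, p0), (C, p1), (C, p6), (B, p3), (C, p4), (B, p5).
M1 accepts in {A} and M2 accepts in {p0, p1, p3, p4, p5, p6}. The reachable pairs whose M1-component is accepting are (A, p0), (A, p6); in each of them the M2-component is accepting too, so the product for L(M1) \ L(M2) (M1-component accepting, M2-component rejecting) has no reachable accepting pair and the difference is empty.
Hence every string in L(M1) is also in L(M2).

Yes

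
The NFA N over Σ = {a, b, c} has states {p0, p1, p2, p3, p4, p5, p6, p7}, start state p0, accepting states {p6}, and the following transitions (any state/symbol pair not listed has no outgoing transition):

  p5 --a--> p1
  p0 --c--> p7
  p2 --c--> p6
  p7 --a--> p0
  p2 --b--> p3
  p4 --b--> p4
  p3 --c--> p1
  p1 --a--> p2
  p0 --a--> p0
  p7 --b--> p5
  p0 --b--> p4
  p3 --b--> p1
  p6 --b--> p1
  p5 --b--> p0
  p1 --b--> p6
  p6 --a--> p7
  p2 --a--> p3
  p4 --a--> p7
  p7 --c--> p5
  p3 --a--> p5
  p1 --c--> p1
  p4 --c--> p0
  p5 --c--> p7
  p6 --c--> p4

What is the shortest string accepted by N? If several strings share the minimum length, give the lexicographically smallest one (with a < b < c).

cbab

A breadth-first search from p0 reaches an accepting state first via the path p0 → p7 → p5 → p1 → p6 on input cbab.
No string of length < 4 is accepted (BFS exhausts all shorter strings without reaching an accepting state), and cbab is the lexicographically least accepting string of length 4.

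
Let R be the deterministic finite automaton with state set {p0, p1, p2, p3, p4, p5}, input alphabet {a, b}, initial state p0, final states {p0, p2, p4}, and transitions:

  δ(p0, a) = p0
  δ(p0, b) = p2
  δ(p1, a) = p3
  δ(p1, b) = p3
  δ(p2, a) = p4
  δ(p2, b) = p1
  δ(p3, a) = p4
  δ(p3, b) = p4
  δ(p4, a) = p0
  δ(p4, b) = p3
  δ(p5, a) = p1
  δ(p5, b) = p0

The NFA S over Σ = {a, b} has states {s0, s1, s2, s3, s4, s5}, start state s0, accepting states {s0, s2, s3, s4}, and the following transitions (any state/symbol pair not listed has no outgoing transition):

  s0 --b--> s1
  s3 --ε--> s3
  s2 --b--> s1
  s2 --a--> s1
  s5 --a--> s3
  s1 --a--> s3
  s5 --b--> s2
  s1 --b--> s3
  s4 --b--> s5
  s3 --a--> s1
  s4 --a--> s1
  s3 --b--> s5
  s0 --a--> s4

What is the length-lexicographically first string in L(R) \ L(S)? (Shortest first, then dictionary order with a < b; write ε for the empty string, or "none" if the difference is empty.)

b

The string b is accepted by R but not by S.
No shorter string lies in the difference, and b is the lexicographically first length-1 string in L(R) \ L(S).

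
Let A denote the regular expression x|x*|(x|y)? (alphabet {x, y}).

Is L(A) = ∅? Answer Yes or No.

The empty string ε matches the expression, so it belongs to L(A).
Since L(A) contains at least one string, it is not empty.

No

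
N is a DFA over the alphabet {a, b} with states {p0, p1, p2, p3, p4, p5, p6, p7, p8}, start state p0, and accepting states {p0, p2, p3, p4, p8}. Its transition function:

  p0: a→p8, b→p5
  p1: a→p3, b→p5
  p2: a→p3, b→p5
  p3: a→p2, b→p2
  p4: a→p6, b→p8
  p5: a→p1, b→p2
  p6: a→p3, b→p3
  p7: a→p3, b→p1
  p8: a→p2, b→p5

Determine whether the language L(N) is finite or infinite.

infinite

State p2 is reachable from the start and can reach an accepting state, and it lies on the cycle p2 → p3 → p2.
Traversing that cycle any number of times yields accepted strings of unbounded length, so the language is infinite.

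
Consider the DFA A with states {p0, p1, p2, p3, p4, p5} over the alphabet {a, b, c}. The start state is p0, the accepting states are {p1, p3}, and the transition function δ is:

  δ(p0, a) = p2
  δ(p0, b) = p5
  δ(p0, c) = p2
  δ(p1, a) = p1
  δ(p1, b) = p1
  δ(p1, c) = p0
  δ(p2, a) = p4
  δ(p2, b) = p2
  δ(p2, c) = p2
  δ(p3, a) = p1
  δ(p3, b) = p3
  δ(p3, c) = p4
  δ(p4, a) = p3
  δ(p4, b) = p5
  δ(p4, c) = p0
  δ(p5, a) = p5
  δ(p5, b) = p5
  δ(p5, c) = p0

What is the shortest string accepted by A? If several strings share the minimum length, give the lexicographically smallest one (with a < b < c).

aaa

A breadth-first search from p0 reaches an accepting state first via the path p0 → p2 → p4 → p3 on input aaa.
No string of length < 3 is accepted (BFS exhausts all shorter strings without reaching an accepting state), and aaa is the lexicographically least accepting string of length 3.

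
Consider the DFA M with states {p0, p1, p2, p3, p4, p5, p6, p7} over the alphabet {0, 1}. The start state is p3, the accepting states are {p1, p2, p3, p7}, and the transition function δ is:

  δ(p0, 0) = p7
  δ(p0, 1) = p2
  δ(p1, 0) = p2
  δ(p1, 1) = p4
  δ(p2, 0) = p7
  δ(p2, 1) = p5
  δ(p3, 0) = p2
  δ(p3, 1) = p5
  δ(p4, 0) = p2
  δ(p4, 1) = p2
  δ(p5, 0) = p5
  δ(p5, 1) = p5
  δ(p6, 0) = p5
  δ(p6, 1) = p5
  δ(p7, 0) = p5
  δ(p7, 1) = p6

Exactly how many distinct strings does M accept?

3

The useful subgraph on states {p2, p3, p7} is acyclic, so L(M) is finite; the longest accepting path visits 3 useful states, giving maximum string length 2.
Counting accepting paths from p3 by length: 1 of length 0, 1 of length 1, 1 of length 2. Total 3.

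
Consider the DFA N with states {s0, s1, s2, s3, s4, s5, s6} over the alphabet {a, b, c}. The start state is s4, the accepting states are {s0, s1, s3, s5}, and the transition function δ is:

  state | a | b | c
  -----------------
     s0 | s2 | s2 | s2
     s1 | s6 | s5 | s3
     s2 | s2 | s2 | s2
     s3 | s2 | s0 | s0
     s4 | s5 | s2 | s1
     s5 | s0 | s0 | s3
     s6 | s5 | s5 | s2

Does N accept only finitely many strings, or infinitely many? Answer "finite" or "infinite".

finite

The useful states (reachable from s4 and able to reach an accepting state) are {s0, s1, s3, s4, s5, s6}.
Restricted to these states the transition graph has no cycle, so every accepting path has bounded length and L is finite.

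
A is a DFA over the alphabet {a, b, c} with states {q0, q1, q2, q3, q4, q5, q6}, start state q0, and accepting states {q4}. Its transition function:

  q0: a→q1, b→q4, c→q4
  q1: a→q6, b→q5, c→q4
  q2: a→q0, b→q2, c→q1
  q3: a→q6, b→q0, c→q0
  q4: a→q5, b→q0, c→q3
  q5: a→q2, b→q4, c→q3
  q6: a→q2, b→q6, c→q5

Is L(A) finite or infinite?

infinite

State q0 is reachable from the start and can reach an accepting state, and it lies on the cycle q0 → q1 → q4 → q0.
Traversing that cycle any number of times yields accepted strings of unbounded length, so the language is infinite.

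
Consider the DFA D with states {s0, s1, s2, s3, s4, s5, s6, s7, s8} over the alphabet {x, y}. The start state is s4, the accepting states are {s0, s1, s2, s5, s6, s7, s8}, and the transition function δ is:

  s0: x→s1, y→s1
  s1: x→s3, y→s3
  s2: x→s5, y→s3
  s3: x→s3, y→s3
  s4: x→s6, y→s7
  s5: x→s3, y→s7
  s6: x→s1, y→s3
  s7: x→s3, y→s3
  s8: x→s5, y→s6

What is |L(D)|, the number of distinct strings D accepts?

The useful subgraph on states {s1, s4, s6, s7} is acyclic, so L(D) is finite; the longest accepting path visits 3 useful states, giving maximum string length 2.
Counting accepting paths from s4 by length: 2 of length 1, 1 of length 2. Total 3.

3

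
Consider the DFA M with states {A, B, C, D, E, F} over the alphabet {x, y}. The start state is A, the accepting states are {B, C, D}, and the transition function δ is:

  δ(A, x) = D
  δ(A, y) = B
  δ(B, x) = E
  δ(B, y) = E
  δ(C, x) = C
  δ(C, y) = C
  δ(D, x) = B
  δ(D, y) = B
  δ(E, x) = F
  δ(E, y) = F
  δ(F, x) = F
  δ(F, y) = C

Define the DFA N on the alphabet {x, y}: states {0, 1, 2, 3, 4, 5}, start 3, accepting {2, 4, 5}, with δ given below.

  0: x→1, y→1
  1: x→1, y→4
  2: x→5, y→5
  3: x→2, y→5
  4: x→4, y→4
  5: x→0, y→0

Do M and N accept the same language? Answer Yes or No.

Exploring the product automaton M × N from the start pair (A, 3), following both machines on each input symbol, reaches 6 state pairs: (A, 3), (D, 2), (B, 5), (E, 0), (F, 1), (C, 4).
M accepts in {B, C, D} and N accepts in {2, 4, 5}. In every reachable pair the two components are either both accepting — (D, 2), (B, 5), (C, 4) — or both non-accepting, so no string is accepted by exactly one of the machines: L(M) \ L(N) and L(N) \ L(M) are both empty.
Hence every string is accepted by M iff it is accepted by N, and the two languages coincide.

Yes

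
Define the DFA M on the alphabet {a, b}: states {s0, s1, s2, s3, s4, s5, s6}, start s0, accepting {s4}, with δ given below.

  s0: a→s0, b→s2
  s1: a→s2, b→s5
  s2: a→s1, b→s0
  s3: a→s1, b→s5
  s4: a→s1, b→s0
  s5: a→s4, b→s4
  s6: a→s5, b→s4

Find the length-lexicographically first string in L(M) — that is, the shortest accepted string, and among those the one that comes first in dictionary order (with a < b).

A breadth-first search from s0 reaches an accepting state first via the path s0 → s2 → s1 → s5 → s4 on input baba.
No string of length < 4 is accepted (BFS exhausts all shorter strings without reaching an accepting state), and baba is the lexicographically least accepting string of length 4.

baba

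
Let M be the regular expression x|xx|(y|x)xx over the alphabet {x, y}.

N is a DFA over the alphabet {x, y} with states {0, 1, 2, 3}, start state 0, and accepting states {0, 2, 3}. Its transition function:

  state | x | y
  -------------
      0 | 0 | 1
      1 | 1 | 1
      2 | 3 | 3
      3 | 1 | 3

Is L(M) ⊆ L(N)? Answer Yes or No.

No

The string yxx is in L(M) but not in L(N).
So L(M) ⊄ L(N).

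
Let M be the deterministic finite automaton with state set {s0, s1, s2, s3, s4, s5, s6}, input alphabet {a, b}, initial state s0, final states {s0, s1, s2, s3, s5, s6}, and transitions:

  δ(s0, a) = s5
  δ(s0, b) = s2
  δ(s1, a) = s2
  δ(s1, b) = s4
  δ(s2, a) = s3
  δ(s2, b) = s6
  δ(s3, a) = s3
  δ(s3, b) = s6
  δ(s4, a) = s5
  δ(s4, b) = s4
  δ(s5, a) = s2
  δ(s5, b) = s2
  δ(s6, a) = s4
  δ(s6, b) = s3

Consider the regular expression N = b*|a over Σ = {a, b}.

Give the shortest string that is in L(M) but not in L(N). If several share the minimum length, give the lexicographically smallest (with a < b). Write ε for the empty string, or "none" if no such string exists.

The string aa is accepted by M but not by N.
No shorter string lies in the difference, and aa is the lexicographically first length-2 string in L(M) \ L(N).

aa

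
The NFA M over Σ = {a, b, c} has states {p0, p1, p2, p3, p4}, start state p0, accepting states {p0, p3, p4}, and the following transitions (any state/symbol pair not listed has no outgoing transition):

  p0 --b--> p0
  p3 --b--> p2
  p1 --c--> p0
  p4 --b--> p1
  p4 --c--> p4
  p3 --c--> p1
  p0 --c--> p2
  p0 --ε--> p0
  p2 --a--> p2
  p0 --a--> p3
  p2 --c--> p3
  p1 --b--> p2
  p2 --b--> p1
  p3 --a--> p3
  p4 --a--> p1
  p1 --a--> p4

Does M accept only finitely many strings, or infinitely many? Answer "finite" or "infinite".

infinite

State p0 is reachable from the start and can reach an accepting state, and it lies on the cycle p0 → p0.
Traversing that cycle any number of times yields accepted strings of unbounded length, so the language is infinite.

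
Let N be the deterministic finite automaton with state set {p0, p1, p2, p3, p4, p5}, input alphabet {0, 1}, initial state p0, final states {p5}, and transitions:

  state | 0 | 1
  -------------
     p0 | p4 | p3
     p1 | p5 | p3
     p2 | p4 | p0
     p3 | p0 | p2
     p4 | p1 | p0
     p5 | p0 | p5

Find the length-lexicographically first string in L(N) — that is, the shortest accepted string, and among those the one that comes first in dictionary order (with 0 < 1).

A breadth-first search from p0 reaches an accepting state first via the path p0 → p4 → p1 → p5 on input 000.
No string of length < 3 is accepted (BFS exhausts all shorter strings without reaching an accepting state), and 000 is the lexicographically least accepting string of length 3.

000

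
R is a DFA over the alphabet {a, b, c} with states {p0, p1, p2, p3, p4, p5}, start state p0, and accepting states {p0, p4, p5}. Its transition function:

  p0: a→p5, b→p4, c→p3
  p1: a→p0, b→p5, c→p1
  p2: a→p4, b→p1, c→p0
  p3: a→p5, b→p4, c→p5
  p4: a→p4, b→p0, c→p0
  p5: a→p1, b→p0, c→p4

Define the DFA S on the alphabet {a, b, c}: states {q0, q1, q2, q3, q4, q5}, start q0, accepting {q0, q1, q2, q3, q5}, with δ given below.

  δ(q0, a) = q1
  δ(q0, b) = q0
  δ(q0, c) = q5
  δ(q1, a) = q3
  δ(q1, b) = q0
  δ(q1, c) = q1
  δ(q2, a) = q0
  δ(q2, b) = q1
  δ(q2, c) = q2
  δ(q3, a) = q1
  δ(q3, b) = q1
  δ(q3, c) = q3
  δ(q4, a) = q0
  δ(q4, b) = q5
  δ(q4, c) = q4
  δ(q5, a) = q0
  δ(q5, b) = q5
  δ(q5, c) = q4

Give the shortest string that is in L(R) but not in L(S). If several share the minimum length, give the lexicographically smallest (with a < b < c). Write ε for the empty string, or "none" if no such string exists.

The string cc is accepted by R but not by S.
No shorter string lies in the difference, and cc is the lexicographically first length-2 string in L(R) \ L(S).

cc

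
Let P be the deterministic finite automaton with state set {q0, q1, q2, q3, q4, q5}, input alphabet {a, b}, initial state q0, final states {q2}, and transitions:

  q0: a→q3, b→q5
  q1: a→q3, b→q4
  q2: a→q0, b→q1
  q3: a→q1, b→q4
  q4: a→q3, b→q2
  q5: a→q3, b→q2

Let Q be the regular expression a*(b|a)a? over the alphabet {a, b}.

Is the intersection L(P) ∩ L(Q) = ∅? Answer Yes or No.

Converting the expression Q to a DFA (subset construction, then merging equivalent states) gives the minimal DFA with states {r0, r1, r2, r3, r4}, start state r0, accepting states {r1, r2, r3} and transitions r0: a→r1, b→r2; r1: a→r1, b→r2; r2: a→r3, b→r4; r3: a→r4, b→r4; r4: a→r4, b→r4.
Exploring the product automaton P × Q from the start pair (q0, r0), following both machines on each input symbol, reaches 12 state pairs: (q0, r0), (q3, r1), (q5, r2), (q1, r1), (q4, r2), (q3, r3), (q2, r4), (q1, r4), (q4, r4), (q0, r4), (q3, r4), (q5, r4).
P accepts in {q2} and Q accepts in {r1, r2, r3}; no reachable pair has both components accepting, so no string drives both machines to acceptance simultaneously and L(P) ∩ L(Q) = ∅.
So no string is accepted by both, and the intersection is empty.

Yes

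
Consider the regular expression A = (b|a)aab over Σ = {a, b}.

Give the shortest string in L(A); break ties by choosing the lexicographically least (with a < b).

By inspection of the expression, no string of length less than 4 matches, and aaab is the lexicographically first match of length 4.

aaab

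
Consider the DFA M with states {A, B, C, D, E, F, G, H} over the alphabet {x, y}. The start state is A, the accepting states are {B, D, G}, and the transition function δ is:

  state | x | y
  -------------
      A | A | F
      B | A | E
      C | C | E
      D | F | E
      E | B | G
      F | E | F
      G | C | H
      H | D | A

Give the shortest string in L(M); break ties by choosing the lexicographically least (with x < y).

yxx

A breadth-first search from A reaches an accepting state first via the path A → F → E → B on input yxx.
No string of length < 3 is accepted (BFS exhausts all shorter strings without reaching an accepting state), and yxx is the lexicographically least accepting string of length 3.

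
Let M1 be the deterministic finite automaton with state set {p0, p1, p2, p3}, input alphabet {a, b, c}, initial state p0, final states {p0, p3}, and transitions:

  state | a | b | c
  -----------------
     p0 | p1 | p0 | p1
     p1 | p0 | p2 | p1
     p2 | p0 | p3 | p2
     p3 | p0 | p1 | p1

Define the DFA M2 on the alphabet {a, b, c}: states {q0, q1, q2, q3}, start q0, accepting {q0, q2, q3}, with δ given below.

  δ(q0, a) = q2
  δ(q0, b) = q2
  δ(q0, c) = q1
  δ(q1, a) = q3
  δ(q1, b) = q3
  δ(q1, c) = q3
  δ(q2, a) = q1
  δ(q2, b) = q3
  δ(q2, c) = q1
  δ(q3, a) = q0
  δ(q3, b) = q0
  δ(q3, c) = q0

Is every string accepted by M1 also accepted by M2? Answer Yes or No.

No

The string aa is in L(M1) but not in L(M2).
So L(M1) ⊄ L(M2).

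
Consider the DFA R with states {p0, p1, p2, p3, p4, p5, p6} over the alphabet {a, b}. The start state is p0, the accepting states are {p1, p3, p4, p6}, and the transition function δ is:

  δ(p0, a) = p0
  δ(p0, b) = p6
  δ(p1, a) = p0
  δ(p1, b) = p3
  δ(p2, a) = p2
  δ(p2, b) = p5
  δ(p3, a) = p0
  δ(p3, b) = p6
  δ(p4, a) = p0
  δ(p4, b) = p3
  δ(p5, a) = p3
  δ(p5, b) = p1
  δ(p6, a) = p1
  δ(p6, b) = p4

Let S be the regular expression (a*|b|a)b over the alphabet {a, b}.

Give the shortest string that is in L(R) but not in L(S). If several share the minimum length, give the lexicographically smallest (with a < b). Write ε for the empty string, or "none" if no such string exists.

ba

The string ba is accepted by R but not by S.
No shorter string lies in the difference, and ba is the lexicographically first length-2 string in L(R) \ L(S).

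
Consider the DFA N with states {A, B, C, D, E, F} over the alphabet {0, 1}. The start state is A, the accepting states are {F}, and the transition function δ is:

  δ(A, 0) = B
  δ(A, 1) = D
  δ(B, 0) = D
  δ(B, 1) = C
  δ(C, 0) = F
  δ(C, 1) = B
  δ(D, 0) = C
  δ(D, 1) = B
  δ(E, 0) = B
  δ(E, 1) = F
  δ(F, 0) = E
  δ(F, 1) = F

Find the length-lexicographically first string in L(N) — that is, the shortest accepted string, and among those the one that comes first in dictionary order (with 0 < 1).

010

A breadth-first search from A reaches an accepting state first via the path A → B → C → F on input 010.
No string of length < 3 is accepted (BFS exhausts all shorter strings without reaching an accepting state), and 010 is the lexicographically least accepting string of length 3.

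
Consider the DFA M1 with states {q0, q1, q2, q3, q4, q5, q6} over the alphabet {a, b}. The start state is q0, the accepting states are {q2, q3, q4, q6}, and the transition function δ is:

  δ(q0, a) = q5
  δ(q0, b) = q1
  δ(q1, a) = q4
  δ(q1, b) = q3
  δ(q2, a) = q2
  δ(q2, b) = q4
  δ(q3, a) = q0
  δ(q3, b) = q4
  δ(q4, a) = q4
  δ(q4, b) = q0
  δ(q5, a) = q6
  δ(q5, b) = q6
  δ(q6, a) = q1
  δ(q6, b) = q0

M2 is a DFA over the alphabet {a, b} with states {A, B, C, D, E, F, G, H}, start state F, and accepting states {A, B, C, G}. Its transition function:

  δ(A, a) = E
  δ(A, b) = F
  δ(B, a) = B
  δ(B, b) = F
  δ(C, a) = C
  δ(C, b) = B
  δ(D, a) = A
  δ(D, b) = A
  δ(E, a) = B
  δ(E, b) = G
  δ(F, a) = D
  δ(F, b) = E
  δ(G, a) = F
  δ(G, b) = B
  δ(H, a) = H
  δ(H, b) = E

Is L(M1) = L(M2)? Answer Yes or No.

Yes

Exploring the product automaton M1 × M2 from the start pair (q0, F), following both machines on each input symbol, reaches 6 state pairs: (q0, F), (q5, D), (q1, E), (q6, A), (q4, B), (q3, G).
M1 accepts in {q2, q3, q4, q6} and M2 accepts in {A, B, C, G}. In every reachable pair the two components are either both accepting — (q6, A), (q4, B), (q3, G) — or both non-accepting, so no string is accepted by exactly one of the machines: L(M1) \ L(M2) and L(M2) \ L(M1) are both empty.
Hence every string is accepted by M1 iff it is accepted by M2, and the two languages coincide.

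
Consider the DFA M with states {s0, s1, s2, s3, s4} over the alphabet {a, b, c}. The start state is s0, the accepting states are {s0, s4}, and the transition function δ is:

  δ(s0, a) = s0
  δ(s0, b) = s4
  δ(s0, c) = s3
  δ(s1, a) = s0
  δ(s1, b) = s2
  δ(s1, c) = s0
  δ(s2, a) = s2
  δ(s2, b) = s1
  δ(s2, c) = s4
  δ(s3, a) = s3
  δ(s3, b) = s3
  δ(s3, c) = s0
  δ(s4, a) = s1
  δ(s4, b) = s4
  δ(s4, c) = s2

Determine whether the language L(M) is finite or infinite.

infinite

State s0 is reachable from the start and can reach an accepting state, and it lies on the cycle s0 → s0.
Traversing that cycle any number of times yields accepted strings of unbounded length, so the language is infinite.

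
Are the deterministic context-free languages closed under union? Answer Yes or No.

No

{aⁿbⁿ : n≥0} and {aⁿb²ⁿ : n≥0} are each accepted by a deterministic PDA (push the a's; pop one per b, respectively one per two b's), but their union U is not. Suppose a DPDA M accepted U. Being deterministic, M has a single run on aⁿb²ⁿ, and since aⁿbⁿ ∈ U that run passes through an accepting configuration right after consuming the prefix aⁿbⁿ and then goes on to accept again after n more b's. Build an ordinary (nondeterministic) PDA M′ that simulates M on a's and b's and, at any moment when M is in an accepting state, may switch to a second mode in which it reads only c's, feeding each c to M as a b; M′ accepts when M does. Then M′ accepts aⁱbʲcᵏ (k≥1) exactly when both aⁱbʲ ∈ U and aⁱbʲ⁺ᵏ ∈ U, and checking the four cases (i=j or j=2i, combined with j+k=i or j+k=2i) leaves only i=j=k: so L(M′) ∩ a*b*c⁺ = {aⁿbⁿcⁿ : n≥1} would be context-free, which it is not (pumping lemma) — contradiction. (The union is an unambiguous CFL; it is determinism, not unambiguity, that fails.)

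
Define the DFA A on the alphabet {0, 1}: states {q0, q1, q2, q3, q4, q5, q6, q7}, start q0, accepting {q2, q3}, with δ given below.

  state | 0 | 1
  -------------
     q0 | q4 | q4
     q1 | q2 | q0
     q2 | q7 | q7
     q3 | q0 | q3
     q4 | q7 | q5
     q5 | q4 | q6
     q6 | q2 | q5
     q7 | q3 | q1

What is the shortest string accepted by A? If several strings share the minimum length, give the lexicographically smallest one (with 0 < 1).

A breadth-first search from q0 reaches an accepting state first via the path q0 → q4 → q7 → q3 on input 000.
No string of length < 3 is accepted (BFS exhausts all shorter strings without reaching an accepting state), and 000 is the lexicographically least accepting string of length 3.

000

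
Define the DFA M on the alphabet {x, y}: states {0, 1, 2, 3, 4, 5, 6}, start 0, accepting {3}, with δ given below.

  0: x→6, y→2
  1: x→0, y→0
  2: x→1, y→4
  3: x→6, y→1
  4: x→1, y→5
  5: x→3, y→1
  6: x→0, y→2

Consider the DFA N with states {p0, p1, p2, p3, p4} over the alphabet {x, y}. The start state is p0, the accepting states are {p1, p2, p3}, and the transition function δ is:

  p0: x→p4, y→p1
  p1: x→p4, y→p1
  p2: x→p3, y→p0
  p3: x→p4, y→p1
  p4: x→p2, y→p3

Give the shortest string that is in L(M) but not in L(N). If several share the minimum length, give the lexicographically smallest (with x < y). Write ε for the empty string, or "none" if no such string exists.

The string yyyx is accepted by M but not by N.
No shorter string lies in the difference, and yyyx is the lexicographically first length-4 string in L(M) \ L(N).

yyyx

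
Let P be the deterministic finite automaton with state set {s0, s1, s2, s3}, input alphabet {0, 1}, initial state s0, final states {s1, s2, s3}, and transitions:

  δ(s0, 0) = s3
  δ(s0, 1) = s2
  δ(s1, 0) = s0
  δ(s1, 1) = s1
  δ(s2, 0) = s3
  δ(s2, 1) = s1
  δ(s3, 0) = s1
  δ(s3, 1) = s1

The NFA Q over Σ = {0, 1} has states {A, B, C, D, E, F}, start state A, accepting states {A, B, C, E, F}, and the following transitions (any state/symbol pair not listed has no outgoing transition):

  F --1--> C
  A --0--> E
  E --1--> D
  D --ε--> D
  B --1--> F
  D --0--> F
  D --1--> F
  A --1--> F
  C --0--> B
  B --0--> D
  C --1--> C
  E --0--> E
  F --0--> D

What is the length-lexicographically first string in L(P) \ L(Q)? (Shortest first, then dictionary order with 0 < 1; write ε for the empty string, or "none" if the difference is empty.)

01

The string 01 is accepted by P but not by Q.
No shorter string lies in the difference, and 01 is the lexicographically first length-2 string in L(P) \ L(Q).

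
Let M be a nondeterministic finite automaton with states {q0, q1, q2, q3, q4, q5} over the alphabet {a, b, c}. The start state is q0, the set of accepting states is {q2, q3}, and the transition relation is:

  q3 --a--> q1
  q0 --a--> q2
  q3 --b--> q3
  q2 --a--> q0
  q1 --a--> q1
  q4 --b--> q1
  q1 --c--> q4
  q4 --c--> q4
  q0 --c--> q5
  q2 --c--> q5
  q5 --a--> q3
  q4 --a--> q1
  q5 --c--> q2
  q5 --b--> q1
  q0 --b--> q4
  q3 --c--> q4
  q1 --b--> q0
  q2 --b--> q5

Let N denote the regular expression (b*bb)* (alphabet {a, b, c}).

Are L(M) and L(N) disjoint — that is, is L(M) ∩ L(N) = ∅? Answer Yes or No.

Converting the expression N to a DFA (subset construction, then merging equivalent states) gives the minimal DFA with states {n0, n1, n2, n3}, start state n0, accepting states {n0, n3} and transitions n0: a→n1, b→n2, c→n1; n1: a→n1, b→n1, c→n1; n2: a→n1, b→n3, c→n1; n3: a→n1, b→n3, c→n1.
Exploring the product automaton M × N from the start pair (q0, n0), following both machines on each input symbol, reaches 11 state pairs: (q0, n0), (q2, n1), (q4, n2), (q5, n1), (q0, n1), (q1, n1), (q1, n3), (q4, n1), (q3, n1), (q0, n3), (q4, n3).
M accepts in {q2, q3} and N accepts in {n0, n3}; no reachable pair has both components accepting, so no string drives both machines to acceptance simultaneously and L(M) ∩ L(N) = ∅.
So no string is accepted by both, and the intersection is empty.

Yes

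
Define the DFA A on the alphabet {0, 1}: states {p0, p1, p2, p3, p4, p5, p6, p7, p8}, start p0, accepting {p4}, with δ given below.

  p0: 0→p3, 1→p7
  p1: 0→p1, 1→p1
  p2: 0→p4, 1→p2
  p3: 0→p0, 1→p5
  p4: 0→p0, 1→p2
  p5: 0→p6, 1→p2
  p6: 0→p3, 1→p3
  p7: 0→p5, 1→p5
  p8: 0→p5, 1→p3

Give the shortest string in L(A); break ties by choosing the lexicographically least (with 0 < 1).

A breadth-first search from p0 reaches an accepting state first via the path p0 → p3 → p5 → p2 → p4 on input 0110.
No string of length < 4 is accepted (BFS exhausts all shorter strings without reaching an accepting state), and 0110 is the lexicographically least accepting string of length 4.

0110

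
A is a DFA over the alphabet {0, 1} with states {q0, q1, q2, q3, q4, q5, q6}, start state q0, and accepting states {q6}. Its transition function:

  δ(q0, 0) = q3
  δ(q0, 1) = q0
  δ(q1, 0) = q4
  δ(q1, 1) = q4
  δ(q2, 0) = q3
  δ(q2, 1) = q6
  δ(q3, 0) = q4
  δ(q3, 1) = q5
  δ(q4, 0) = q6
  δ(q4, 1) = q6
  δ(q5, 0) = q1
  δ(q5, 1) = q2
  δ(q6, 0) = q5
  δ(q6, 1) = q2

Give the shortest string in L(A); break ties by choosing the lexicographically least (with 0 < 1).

000

A breadth-first search from q0 reaches an accepting state first via the path q0 → q3 → q4 → q6 on input 000.
No string of length < 3 is accepted (BFS exhausts all shorter strings without reaching an accepting state), and 000 is the lexicographically least accepting string of length 3.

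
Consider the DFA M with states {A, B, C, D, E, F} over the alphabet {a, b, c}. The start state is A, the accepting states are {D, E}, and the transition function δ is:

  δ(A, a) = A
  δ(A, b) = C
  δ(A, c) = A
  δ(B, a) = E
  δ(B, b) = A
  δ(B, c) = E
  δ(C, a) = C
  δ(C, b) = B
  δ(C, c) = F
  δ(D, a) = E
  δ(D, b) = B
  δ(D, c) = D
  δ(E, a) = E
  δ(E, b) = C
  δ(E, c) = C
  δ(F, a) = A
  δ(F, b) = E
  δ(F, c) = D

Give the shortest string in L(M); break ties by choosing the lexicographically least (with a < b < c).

bba

A breadth-first search from A reaches an accepting state first via the path A → C → B → E on input bba.
No string of length < 3 is accepted (BFS exhausts all shorter strings without reaching an accepting state), and bba is the lexicographically least accepting string of length 3.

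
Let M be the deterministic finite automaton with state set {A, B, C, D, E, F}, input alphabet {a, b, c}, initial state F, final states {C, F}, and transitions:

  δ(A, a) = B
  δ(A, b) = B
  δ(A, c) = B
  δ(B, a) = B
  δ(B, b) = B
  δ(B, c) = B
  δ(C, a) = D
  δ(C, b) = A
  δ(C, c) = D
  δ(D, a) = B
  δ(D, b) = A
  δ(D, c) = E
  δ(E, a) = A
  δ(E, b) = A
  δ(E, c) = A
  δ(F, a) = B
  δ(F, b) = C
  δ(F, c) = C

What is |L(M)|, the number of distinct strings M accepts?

3

The useful subgraph on states {C, F} is acyclic, so L(M) is finite; the longest accepting path visits 2 useful states, giving maximum string length 1.
Counting accepting paths from F by length: 1 of length 0, 2 of length 1. Total 3.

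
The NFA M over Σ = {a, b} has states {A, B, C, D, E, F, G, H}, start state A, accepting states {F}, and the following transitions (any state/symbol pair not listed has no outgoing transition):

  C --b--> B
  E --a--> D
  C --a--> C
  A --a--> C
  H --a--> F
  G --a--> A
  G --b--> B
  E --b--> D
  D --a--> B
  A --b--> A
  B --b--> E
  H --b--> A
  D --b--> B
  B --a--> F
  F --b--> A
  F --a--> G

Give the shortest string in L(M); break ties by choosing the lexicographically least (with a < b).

A breadth-first search from A reaches an accepting state first via the path A → C → B → F on input aba.
No string of length < 3 is accepted (BFS exhausts all shorter strings without reaching an accepting state), and aba is the lexicographically least accepting string of length 3.

aba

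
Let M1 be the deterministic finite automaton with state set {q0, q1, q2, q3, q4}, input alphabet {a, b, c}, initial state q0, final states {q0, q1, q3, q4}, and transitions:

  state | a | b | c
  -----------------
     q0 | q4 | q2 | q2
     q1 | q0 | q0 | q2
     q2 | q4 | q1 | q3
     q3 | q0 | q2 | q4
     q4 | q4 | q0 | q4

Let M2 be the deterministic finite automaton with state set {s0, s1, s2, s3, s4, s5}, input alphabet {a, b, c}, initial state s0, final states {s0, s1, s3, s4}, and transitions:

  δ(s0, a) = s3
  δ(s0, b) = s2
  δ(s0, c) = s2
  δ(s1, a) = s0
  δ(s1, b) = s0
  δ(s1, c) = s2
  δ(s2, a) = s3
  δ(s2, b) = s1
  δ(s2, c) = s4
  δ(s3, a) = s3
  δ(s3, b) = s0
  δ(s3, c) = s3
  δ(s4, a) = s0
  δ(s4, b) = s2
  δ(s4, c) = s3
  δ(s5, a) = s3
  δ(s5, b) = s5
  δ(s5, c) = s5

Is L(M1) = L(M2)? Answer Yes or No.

Yes

Exploring the product automaton M1 × M2 from the start pair (q0, s0), following both machines on each input symbol, reaches 5 state pairs: (q0, s0), (q4, s3), (q2, s2), (q1, s1), (q3, s4).
M1 accepts in {q0, q1, q3, q4} and M2 accepts in {s0, s1, s3, s4}. In every reachable pair the two components are either both accepting — (q0, s0), (q4, s3), (q1, s1), (q3, s4) — or both non-accepting, so no string is accepted by exactly one of the machines: L(M1) \ L(M2) and L(M2) \ L(M1) are both empty.
Hence every string is accepted by M1 iff it is accepted by M2, and the two languages coincide.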